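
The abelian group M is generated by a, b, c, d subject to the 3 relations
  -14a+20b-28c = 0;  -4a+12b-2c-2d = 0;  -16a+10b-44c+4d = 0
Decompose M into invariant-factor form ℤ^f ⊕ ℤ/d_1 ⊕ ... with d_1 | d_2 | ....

rank_ℚ(R)=3; free=4−3=1
SNF(R) diag = [2, 2, 2] → torsion [2, 2, 2]

Answer: M ≅ ℤ^1 ⊕ ℤ/2 ⊕ ℤ/2 ⊕ ℤ/2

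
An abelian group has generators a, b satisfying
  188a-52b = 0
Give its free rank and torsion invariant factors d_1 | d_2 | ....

Answer: M ≅ ℤ^1 ⊕ ℤ/4

Derivation:
rank_ℚ(R)=1; free=2−1=1
SNF(R) diag = [4] → torsion [4]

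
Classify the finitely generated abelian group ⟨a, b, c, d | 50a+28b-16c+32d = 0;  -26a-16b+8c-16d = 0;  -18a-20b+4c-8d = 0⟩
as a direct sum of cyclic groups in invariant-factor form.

rank_ℚ(R)=3; free=4−3=1
SNF(R) diag = [2, 4, 4] → torsion [2, 4, 4]

Answer: M ≅ ℤ^1 ⊕ ℤ/2 ⊕ ℤ/4 ⊕ ℤ/4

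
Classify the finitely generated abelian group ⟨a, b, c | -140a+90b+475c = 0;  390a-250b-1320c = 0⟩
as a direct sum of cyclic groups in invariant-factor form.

rank_ℚ(R)=2; free=3−2=1
SNF(R) diag = [5, 10] → torsion [5, 10]

Answer: M ≅ ℤ^1 ⊕ ℤ/5 ⊕ ℤ/10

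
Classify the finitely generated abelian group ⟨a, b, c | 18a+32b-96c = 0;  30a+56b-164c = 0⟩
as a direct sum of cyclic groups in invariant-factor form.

Answer: M ≅ ℤ^1 ⊕ ℤ/2 ⊕ ℤ/4

Derivation:
rank_ℚ(R)=2; free=3−2=1
SNF(R) diag = [2, 4] → torsion [2, 4]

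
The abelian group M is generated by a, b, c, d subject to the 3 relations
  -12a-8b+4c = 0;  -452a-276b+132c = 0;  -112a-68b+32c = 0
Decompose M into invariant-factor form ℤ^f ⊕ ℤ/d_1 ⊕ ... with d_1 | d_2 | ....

rank_ℚ(R)=3; free=4−3=1
SNF(R) diag = [4, 4, 8] → torsion [4, 4, 8]

Answer: M ≅ ℤ^1 ⊕ ℤ/4 ⊕ ℤ/4 ⊕ ℤ/8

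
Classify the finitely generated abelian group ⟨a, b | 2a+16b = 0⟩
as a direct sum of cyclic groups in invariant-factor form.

Answer: M ≅ ℤ^1 ⊕ ℤ/2

Derivation:
rank_ℚ(R)=1; free=2−1=1
SNF(R) diag = [2] → torsion [2]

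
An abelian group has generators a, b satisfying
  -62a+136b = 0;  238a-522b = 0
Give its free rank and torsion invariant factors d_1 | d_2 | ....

Answer: M ≅ ℤ/2 ⊕ ℤ/2

Derivation:
rank_ℚ(R)=2; free=2−2=0
SNF(R) diag = [2, 2] → torsion [2, 2]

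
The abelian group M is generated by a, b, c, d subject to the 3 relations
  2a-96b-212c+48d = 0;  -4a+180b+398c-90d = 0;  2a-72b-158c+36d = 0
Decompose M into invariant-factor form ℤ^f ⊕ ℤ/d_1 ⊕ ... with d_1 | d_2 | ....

rank_ℚ(R)=3; free=4−3=1
SNF(R) diag = [2, 2, 6] → torsion [2, 2, 6]

Answer: M ≅ ℤ^1 ⊕ ℤ/2 ⊕ ℤ/2 ⊕ ℤ/6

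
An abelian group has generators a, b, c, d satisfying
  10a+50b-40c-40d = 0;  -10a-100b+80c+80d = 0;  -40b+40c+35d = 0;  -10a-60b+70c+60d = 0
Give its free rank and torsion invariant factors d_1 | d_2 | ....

Answer: M ≅ ℤ/5 ⊕ ℤ/10 ⊕ ℤ/10 ⊕ ℤ/30

Derivation:
rank_ℚ(R)=4; free=4−4=0
SNF(R) diag = [5, 10, 10, 30] → torsion [5, 10, 10, 30]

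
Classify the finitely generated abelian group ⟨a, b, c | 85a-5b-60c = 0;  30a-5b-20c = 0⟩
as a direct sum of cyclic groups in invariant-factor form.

Answer: M ≅ ℤ^1 ⊕ ℤ/5 ⊕ ℤ/5

Derivation:
rank_ℚ(R)=2; free=3−2=1
SNF(R) diag = [5, 5] → torsion [5, 5]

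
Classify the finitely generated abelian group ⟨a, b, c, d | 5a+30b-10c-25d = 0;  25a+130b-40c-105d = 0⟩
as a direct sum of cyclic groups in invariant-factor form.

rank_ℚ(R)=2; free=4−2=2
SNF(R) diag = [5, 10] → torsion [5, 10]

Answer: M ≅ ℤ^2 ⊕ ℤ/5 ⊕ ℤ/10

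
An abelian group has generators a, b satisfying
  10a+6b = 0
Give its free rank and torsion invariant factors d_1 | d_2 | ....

Answer: M ≅ ℤ^1 ⊕ ℤ/2

Derivation:
rank_ℚ(R)=1; free=2−1=1
SNF(R) diag = [2] → torsion [2]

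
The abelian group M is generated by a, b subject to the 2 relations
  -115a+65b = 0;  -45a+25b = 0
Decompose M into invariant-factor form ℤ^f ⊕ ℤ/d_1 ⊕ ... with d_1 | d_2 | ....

rank_ℚ(R)=2; free=2−2=0
SNF(R) diag = [5, 10] → torsion [5, 10]

Answer: M ≅ ℤ/5 ⊕ ℤ/10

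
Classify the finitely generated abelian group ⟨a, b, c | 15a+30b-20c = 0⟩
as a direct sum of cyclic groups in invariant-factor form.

Answer: M ≅ ℤ^2 ⊕ ℤ/5

Derivation:
rank_ℚ(R)=1; free=3−1=2
SNF(R) diag = [5] → torsion [5]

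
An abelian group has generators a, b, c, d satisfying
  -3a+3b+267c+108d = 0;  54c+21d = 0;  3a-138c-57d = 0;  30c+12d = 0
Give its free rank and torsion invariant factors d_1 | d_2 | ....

rank_ℚ(R)=4; free=4−4=0
SNF(R) diag = [3, 3, 3, 6] → torsion [3, 3, 3, 6]

Answer: M ≅ ℤ/3 ⊕ ℤ/3 ⊕ ℤ/3 ⊕ ℤ/6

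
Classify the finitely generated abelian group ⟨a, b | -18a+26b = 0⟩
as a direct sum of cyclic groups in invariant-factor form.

Answer: M ≅ ℤ^1 ⊕ ℤ/2

Derivation:
rank_ℚ(R)=1; free=2−1=1
SNF(R) diag = [2] → torsion [2]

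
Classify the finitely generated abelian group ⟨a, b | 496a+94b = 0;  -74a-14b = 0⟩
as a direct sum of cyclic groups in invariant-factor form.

Answer: M ≅ ℤ/2 ⊕ ℤ/6

Derivation:
rank_ℚ(R)=2; free=2−2=0
SNF(R) diag = [2, 6] → torsion [2, 6]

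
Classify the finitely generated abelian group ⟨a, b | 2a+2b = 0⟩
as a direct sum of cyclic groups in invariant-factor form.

rank_ℚ(R)=1; free=2−1=1
SNF(R) diag = [2] → torsion [2]

Answer: M ≅ ℤ^1 ⊕ ℤ/2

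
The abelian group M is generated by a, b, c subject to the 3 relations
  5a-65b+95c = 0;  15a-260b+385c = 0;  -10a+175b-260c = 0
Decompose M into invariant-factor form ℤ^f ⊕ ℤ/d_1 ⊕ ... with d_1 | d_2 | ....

Answer: M ≅ ℤ/5 ⊕ ℤ/5 ⊕ ℤ/10

Derivation:
rank_ℚ(R)=3; free=3−3=0
SNF(R) diag = [5, 5, 10] → torsion [5, 5, 10]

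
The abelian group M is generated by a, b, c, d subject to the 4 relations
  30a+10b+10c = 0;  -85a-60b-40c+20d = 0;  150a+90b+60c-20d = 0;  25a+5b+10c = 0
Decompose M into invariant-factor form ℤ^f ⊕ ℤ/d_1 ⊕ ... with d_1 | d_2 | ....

Answer: M ≅ ℤ/5 ⊕ ℤ/5 ⊕ ℤ/10 ⊕ ℤ/20

Derivation:
rank_ℚ(R)=4; free=4−4=0
SNF(R) diag = [5, 5, 10, 20] → torsion [5, 5, 10, 20]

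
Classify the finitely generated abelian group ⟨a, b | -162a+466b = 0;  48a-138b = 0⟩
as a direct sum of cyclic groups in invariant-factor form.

Answer: M ≅ ℤ/2 ⊕ ℤ/6

Derivation:
rank_ℚ(R)=2; free=2−2=0
SNF(R) diag = [2, 6] → torsion [2, 6]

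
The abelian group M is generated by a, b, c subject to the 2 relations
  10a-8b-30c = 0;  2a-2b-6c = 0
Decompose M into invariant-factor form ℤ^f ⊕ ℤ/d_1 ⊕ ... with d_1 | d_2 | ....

Answer: M ≅ ℤ^1 ⊕ ℤ/2 ⊕ ℤ/2

Derivation:
rank_ℚ(R)=2; free=3−2=1
SNF(R) diag = [2, 2] → torsion [2, 2]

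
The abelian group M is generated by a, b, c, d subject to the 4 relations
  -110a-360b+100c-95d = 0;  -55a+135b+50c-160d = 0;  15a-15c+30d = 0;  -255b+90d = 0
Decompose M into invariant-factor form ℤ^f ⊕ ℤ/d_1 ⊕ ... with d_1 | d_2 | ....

Answer: M ≅ ℤ/5 ⊕ ℤ/15 ⊕ ℤ/15 ⊕ ℤ/45

Derivation:
rank_ℚ(R)=4; free=4−4=0
SNF(R) diag = [5, 15, 15, 45] → torsion [5, 15, 15, 45]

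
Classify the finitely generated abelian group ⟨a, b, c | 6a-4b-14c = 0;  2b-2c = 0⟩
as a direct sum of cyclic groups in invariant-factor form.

rank_ℚ(R)=2; free=3−2=1
SNF(R) diag = [2, 6] → torsion [2, 6]

Answer: M ≅ ℤ^1 ⊕ ℤ/2 ⊕ ℤ/6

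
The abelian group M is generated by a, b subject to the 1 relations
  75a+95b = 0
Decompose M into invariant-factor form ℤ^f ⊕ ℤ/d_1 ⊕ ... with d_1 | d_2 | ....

rank_ℚ(R)=1; free=2−1=1
SNF(R) diag = [5] → torsion [5]

Answer: M ≅ ℤ^1 ⊕ ℤ/5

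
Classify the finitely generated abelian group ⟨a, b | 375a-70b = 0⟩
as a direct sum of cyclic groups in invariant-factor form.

rank_ℚ(R)=1; free=2−1=1
SNF(R) diag = [5] → torsion [5]

Answer: M ≅ ℤ^1 ⊕ ℤ/5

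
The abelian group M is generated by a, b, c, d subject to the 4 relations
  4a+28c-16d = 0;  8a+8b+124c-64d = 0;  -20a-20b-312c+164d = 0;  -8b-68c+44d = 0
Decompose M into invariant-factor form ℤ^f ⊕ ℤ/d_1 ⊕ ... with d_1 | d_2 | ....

Answer: M ≅ ℤ/4 ⊕ ℤ/4 ⊕ ℤ/4 ⊕ ℤ/12

Derivation:
rank_ℚ(R)=4; free=4−4=0
SNF(R) diag = [4, 4, 4, 12] → torsion [4, 4, 4, 12]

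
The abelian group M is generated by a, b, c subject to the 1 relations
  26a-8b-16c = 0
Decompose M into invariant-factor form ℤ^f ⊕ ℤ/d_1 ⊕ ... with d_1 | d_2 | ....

rank_ℚ(R)=1; free=3−1=2
SNF(R) diag = [2] → torsion [2]

Answer: M ≅ ℤ^2 ⊕ ℤ/2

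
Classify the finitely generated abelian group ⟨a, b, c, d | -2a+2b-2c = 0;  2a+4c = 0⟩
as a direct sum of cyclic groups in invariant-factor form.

rank_ℚ(R)=2; free=4−2=2
SNF(R) diag = [2, 2] → torsion [2, 2]

Answer: M ≅ ℤ^2 ⊕ ℤ/2 ⊕ ℤ/2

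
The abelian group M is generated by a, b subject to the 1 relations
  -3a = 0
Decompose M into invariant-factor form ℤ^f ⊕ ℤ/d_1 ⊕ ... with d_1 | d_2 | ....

rank_ℚ(R)=1; free=2−1=1
SNF(R) diag = [3] → torsion [3]

Answer: M ≅ ℤ^1 ⊕ ℤ/3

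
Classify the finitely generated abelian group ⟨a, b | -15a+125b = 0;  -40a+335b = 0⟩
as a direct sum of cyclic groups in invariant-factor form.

rank_ℚ(R)=2; free=2−2=0
SNF(R) diag = [5, 5] → torsion [5, 5]

Answer: M ≅ ℤ/5 ⊕ ℤ/5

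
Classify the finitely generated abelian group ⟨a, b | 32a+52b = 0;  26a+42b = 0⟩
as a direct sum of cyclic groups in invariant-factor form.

Answer: M ≅ ℤ/2 ⊕ ℤ/4

Derivation:
rank_ℚ(R)=2; free=2−2=0
SNF(R) diag = [2, 4] → torsion [2, 4]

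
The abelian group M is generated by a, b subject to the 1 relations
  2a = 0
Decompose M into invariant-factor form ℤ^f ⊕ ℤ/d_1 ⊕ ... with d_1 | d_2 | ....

rank_ℚ(R)=1; free=2−1=1
SNF(R) diag = [2] → torsion [2]

Answer: M ≅ ℤ^1 ⊕ ℤ/2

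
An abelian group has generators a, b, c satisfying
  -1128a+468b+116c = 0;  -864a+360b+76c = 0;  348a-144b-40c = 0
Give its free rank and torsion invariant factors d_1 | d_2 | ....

Answer: M ≅ ℤ/4 ⊕ ℤ/12 ⊕ ℤ/36

Derivation:
rank_ℚ(R)=3; free=3−3=0
SNF(R) diag = [4, 12, 36] → torsion [4, 12, 36]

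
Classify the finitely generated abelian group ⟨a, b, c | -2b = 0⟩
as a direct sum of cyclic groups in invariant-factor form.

rank_ℚ(R)=1; free=3−1=2
SNF(R) diag = [2] → torsion [2]

Answer: M ≅ ℤ^2 ⊕ ℤ/2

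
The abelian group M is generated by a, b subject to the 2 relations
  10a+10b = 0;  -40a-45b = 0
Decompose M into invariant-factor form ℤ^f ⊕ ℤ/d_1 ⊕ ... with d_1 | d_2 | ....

Answer: M ≅ ℤ/5 ⊕ ℤ/10

Derivation:
rank_ℚ(R)=2; free=2−2=0
SNF(R) diag = [5, 10] → torsion [5, 10]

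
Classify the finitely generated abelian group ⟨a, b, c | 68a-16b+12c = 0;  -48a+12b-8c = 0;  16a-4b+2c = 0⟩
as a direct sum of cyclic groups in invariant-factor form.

rank_ℚ(R)=3; free=3−3=0
SNF(R) diag = [2, 4, 4] → torsion [2, 4, 4]

Answer: M ≅ ℤ/2 ⊕ ℤ/4 ⊕ ℤ/4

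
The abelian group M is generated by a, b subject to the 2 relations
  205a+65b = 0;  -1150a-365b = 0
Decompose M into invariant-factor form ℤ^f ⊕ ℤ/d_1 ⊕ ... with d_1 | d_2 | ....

rank_ℚ(R)=2; free=2−2=0
SNF(R) diag = [5, 15] → torsion [5, 15]

Answer: M ≅ ℤ/5 ⊕ ℤ/15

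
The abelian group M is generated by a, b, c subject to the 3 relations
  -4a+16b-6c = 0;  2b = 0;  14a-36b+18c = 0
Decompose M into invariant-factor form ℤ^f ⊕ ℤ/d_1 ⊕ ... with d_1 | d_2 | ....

Answer: M ≅ ℤ/2 ⊕ ℤ/2 ⊕ ℤ/6

Derivation:
rank_ℚ(R)=3; free=3−3=0
SNF(R) diag = [2, 2, 6] → torsion [2, 2, 6]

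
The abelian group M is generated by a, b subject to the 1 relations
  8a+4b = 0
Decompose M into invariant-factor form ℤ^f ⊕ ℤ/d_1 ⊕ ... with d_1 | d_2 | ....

Answer: M ≅ ℤ^1 ⊕ ℤ/4

Derivation:
rank_ℚ(R)=1; free=2−1=1
SNF(R) diag = [4] → torsion [4]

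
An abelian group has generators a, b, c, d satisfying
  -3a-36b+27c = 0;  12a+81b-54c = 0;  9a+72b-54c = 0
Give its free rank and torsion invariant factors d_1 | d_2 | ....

rank_ℚ(R)=3; free=4−3=1
SNF(R) diag = [3, 9, 27] → torsion [3, 9, 27]

Answer: M ≅ ℤ^1 ⊕ ℤ/3 ⊕ ℤ/9 ⊕ ℤ/27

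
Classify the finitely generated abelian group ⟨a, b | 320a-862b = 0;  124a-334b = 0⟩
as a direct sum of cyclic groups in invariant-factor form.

rank_ℚ(R)=2; free=2−2=0
SNF(R) diag = [2, 4] → torsion [2, 4]

Answer: M ≅ ℤ/2 ⊕ ℤ/4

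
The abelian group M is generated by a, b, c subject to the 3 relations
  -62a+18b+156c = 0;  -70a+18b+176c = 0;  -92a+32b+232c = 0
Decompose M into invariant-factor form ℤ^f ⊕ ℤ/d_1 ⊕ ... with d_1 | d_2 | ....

Answer: M ≅ ℤ/2 ⊕ ℤ/4 ⊕ ℤ/4

Derivation:
rank_ℚ(R)=3; free=3−3=0
SNF(R) diag = [2, 4, 4] → torsion [2, 4, 4]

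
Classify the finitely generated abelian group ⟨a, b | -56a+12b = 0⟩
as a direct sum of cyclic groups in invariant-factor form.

Answer: M ≅ ℤ^1 ⊕ ℤ/4

Derivation:
rank_ℚ(R)=1; free=2−1=1
SNF(R) diag = [4] → torsion [4]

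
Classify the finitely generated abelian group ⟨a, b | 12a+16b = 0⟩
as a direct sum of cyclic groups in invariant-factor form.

rank_ℚ(R)=1; free=2−1=1
SNF(R) diag = [4] → torsion [4]

Answer: M ≅ ℤ^1 ⊕ ℤ/4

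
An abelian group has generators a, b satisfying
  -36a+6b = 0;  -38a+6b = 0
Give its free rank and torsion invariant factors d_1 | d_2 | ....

rank_ℚ(R)=2; free=2−2=0
SNF(R) diag = [2, 6] → torsion [2, 6]

Answer: M ≅ ℤ/2 ⊕ ℤ/6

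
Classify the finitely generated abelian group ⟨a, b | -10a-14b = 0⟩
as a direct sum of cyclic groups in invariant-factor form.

rank_ℚ(R)=1; free=2−1=1
SNF(R) diag = [2] → torsion [2]

Answer: M ≅ ℤ^1 ⊕ ℤ/2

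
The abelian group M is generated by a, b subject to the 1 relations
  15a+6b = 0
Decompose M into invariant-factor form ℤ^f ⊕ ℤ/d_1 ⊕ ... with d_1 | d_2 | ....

Answer: M ≅ ℤ^1 ⊕ ℤ/3

Derivation:
rank_ℚ(R)=1; free=2−1=1
SNF(R) diag = [3] → torsion [3]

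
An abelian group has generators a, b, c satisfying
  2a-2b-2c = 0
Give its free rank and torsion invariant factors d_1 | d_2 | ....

rank_ℚ(R)=1; free=3−1=2
SNF(R) diag = [2] → torsion [2]

Answer: M ≅ ℤ^2 ⊕ ℤ/2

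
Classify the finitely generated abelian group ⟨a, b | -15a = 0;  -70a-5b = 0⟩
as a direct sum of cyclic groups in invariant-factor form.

Answer: M ≅ ℤ/5 ⊕ ℤ/15

Derivation:
rank_ℚ(R)=2; free=2−2=0
SNF(R) diag = [5, 15] → torsion [5, 15]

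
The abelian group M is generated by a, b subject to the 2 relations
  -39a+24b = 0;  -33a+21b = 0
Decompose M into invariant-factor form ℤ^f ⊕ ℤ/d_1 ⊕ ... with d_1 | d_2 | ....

rank_ℚ(R)=2; free=2−2=0
SNF(R) diag = [3, 9] → torsion [3, 9]

Answer: M ≅ ℤ/3 ⊕ ℤ/9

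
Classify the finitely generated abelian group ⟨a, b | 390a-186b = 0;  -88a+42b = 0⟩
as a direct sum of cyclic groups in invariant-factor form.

rank_ℚ(R)=2; free=2−2=0
SNF(R) diag = [2, 6] → torsion [2, 6]

Answer: M ≅ ℤ/2 ⊕ ℤ/6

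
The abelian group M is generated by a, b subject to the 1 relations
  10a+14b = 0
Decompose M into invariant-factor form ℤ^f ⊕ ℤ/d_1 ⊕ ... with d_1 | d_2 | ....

Answer: M ≅ ℤ^1 ⊕ ℤ/2

Derivation:
rank_ℚ(R)=1; free=2−1=1
SNF(R) diag = [2] → torsion [2]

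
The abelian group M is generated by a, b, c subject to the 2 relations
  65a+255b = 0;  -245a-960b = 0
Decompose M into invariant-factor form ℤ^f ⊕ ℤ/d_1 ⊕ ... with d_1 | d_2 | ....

Answer: M ≅ ℤ^1 ⊕ ℤ/5 ⊕ ℤ/15

Derivation:
rank_ℚ(R)=2; free=3−2=1
SNF(R) diag = [5, 15] → torsion [5, 15]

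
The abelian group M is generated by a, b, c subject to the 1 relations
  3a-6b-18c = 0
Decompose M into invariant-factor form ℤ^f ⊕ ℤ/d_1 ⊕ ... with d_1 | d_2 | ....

Answer: M ≅ ℤ^2 ⊕ ℤ/3

Derivation:
rank_ℚ(R)=1; free=3−1=2
SNF(R) diag = [3] → torsion [3]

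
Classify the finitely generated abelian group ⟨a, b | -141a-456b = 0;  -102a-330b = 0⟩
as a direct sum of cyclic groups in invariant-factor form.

rank_ℚ(R)=2; free=2−2=0
SNF(R) diag = [3, 6] → torsion [3, 6]

Answer: M ≅ ℤ/3 ⊕ ℤ/6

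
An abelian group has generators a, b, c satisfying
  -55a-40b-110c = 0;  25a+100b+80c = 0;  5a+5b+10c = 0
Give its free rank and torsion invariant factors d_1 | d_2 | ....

Answer: M ≅ ℤ/5 ⊕ ℤ/15 ⊕ ℤ/30

Derivation:
rank_ℚ(R)=3; free=3−3=0
SNF(R) diag = [5, 15, 30] → torsion [5, 15, 30]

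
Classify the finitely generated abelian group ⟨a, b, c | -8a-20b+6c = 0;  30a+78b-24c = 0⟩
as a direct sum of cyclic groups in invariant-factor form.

rank_ℚ(R)=2; free=3−2=1
SNF(R) diag = [2, 6] → torsion [2, 6]

Answer: M ≅ ℤ^1 ⊕ ℤ/2 ⊕ ℤ/6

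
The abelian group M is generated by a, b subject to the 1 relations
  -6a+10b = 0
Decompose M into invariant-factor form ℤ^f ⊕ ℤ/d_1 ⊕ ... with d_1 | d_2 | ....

rank_ℚ(R)=1; free=2−1=1
SNF(R) diag = [2] → torsion [2]

Answer: M ≅ ℤ^1 ⊕ ℤ/2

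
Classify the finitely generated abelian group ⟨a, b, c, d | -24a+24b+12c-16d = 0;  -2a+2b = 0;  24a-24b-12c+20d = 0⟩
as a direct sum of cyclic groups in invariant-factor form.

rank_ℚ(R)=3; free=4−3=1
SNF(R) diag = [2, 4, 12] → torsion [2, 4, 12]

Answer: M ≅ ℤ^1 ⊕ ℤ/2 ⊕ ℤ/4 ⊕ ℤ/12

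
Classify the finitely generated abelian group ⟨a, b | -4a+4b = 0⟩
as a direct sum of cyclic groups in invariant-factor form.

Answer: M ≅ ℤ^1 ⊕ ℤ/4

Derivation:
rank_ℚ(R)=1; free=2−1=1
SNF(R) diag = [4] → torsion [4]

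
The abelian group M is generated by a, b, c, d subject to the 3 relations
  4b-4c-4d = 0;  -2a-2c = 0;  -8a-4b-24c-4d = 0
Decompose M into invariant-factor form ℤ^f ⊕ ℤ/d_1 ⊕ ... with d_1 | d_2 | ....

rank_ℚ(R)=3; free=4−3=1
SNF(R) diag = [2, 4, 4] → torsion [2, 4, 4]

Answer: M ≅ ℤ^1 ⊕ ℤ/2 ⊕ ℤ/4 ⊕ ℤ/4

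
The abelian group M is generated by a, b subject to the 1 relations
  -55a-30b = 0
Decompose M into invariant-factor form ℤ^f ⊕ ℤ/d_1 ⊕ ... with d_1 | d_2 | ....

Answer: M ≅ ℤ^1 ⊕ ℤ/5

Derivation:
rank_ℚ(R)=1; free=2−1=1
SNF(R) diag = [5] → torsion [5]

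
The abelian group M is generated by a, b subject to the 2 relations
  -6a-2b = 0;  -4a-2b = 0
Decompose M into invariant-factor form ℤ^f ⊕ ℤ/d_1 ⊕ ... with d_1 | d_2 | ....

rank_ℚ(R)=2; free=2−2=0
SNF(R) diag = [2, 2] → torsion [2, 2]

Answer: M ≅ ℤ/2 ⊕ ℤ/2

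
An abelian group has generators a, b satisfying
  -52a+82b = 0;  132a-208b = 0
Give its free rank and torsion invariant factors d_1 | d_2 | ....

rank_ℚ(R)=2; free=2−2=0
SNF(R) diag = [2, 4] → torsion [2, 4]

Answer: M ≅ ℤ/2 ⊕ ℤ/4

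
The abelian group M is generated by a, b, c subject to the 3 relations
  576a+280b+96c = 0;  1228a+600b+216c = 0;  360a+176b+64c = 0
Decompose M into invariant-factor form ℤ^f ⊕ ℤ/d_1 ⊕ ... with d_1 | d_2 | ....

Answer: M ≅ ℤ/4 ⊕ ℤ/8 ⊕ ℤ/16

Derivation:
rank_ℚ(R)=3; free=3−3=0
SNF(R) diag = [4, 8, 16] → torsion [4, 8, 16]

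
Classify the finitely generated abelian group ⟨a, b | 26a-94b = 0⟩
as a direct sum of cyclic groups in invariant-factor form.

rank_ℚ(R)=1; free=2−1=1
SNF(R) diag = [2] → torsion [2]

Answer: M ≅ ℤ^1 ⊕ ℤ/2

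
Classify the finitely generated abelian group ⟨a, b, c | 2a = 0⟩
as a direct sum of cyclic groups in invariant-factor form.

Answer: M ≅ ℤ^2 ⊕ ℤ/2

Derivation:
rank_ℚ(R)=1; free=3−1=2
SNF(R) diag = [2] → torsion [2]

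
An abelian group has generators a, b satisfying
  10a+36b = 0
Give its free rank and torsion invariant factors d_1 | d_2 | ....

Answer: M ≅ ℤ^1 ⊕ ℤ/2

Derivation:
rank_ℚ(R)=1; free=2−1=1
SNF(R) diag = [2] → torsion [2]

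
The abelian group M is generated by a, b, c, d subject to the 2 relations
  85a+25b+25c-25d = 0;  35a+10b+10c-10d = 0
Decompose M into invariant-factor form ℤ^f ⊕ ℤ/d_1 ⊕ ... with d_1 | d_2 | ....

Answer: M ≅ ℤ^2 ⊕ ℤ/5 ⊕ ℤ/5

Derivation:
rank_ℚ(R)=2; free=4−2=2
SNF(R) diag = [5, 5] → torsion [5, 5]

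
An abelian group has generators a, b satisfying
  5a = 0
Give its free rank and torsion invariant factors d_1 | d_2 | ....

rank_ℚ(R)=1; free=2−1=1
SNF(R) diag = [5] → torsion [5]

Answer: M ≅ ℤ^1 ⊕ ℤ/5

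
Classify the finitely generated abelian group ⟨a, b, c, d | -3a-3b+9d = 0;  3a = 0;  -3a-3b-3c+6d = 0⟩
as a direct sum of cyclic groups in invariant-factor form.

rank_ℚ(R)=3; free=4−3=1
SNF(R) diag = [3, 3, 3] → torsion [3, 3, 3]

Answer: M ≅ ℤ^1 ⊕ ℤ/3 ⊕ ℤ/3 ⊕ ℤ/3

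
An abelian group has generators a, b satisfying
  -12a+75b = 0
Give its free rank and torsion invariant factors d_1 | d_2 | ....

Answer: M ≅ ℤ^1 ⊕ ℤ/3

Derivation:
rank_ℚ(R)=1; free=2−1=1
SNF(R) diag = [3] → torsion [3]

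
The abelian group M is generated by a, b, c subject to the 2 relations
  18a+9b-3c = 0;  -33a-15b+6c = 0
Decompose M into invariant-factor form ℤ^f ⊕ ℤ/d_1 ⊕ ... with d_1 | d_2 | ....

rank_ℚ(R)=2; free=3−2=1
SNF(R) diag = [3, 3] → torsion [3, 3]

Answer: M ≅ ℤ^1 ⊕ ℤ/3 ⊕ ℤ/3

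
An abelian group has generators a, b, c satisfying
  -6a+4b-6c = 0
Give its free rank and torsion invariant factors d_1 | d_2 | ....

Answer: M ≅ ℤ^2 ⊕ ℤ/2

Derivation:
rank_ℚ(R)=1; free=3−1=2
SNF(R) diag = [2] → torsion [2]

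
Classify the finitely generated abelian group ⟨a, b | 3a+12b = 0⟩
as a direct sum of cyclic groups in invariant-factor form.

Answer: M ≅ ℤ^1 ⊕ ℤ/3

Derivation:
rank_ℚ(R)=1; free=2−1=1
SNF(R) diag = [3] → torsion [3]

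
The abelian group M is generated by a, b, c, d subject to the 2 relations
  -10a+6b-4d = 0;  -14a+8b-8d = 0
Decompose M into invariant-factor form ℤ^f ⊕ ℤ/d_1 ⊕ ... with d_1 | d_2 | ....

Answer: M ≅ ℤ^2 ⊕ ℤ/2 ⊕ ℤ/2

Derivation:
rank_ℚ(R)=2; free=4−2=2
SNF(R) diag = [2, 2] → torsion [2, 2]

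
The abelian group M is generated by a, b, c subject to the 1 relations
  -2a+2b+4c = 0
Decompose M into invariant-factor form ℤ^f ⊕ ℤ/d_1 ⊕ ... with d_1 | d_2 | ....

rank_ℚ(R)=1; free=3−1=2
SNF(R) diag = [2] → torsion [2]

Answer: M ≅ ℤ^2 ⊕ ℤ/2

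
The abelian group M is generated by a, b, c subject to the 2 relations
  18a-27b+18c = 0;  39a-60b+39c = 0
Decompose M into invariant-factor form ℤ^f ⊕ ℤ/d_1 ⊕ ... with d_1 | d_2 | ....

Answer: M ≅ ℤ^1 ⊕ ℤ/3 ⊕ ℤ/9

Derivation:
rank_ℚ(R)=2; free=3−2=1
SNF(R) diag = [3, 9] → torsion [3, 9]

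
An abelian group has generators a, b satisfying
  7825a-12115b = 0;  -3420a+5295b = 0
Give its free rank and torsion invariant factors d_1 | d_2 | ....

Answer: M ≅ ℤ/5 ⊕ ℤ/15

Derivation:
rank_ℚ(R)=2; free=2−2=0
SNF(R) diag = [5, 15] → torsion [5, 15]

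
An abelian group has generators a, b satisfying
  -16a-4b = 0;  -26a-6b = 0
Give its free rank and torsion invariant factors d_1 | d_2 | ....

rank_ℚ(R)=2; free=2−2=0
SNF(R) diag = [2, 4] → torsion [2, 4]

Answer: M ≅ ℤ/2 ⊕ ℤ/4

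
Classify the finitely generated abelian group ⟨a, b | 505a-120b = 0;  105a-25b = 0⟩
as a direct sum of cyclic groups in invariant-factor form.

rank_ℚ(R)=2; free=2−2=0
SNF(R) diag = [5, 5] → torsion [5, 5]

Answer: M ≅ ℤ/5 ⊕ ℤ/5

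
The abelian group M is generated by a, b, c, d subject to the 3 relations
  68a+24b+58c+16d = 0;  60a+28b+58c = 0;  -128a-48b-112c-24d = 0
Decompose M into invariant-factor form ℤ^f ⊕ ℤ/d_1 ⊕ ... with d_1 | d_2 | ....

rank_ℚ(R)=3; free=4−3=1
SNF(R) diag = [2, 4, 8] → torsion [2, 4, 8]

Answer: M ≅ ℤ^1 ⊕ ℤ/2 ⊕ ℤ/4 ⊕ ℤ/8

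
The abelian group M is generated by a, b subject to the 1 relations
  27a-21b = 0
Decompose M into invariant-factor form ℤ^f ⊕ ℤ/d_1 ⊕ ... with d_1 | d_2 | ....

Answer: M ≅ ℤ^1 ⊕ ℤ/3

Derivation:
rank_ℚ(R)=1; free=2−1=1
SNF(R) diag = [3] → torsion [3]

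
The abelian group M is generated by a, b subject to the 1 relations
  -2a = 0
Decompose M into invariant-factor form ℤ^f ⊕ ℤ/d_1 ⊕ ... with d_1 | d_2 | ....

Answer: M ≅ ℤ^1 ⊕ ℤ/2

Derivation:
rank_ℚ(R)=1; free=2−1=1
SNF(R) diag = [2] → torsion [2]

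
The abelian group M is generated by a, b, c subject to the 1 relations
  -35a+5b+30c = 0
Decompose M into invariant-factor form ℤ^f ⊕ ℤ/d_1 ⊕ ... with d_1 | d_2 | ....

Answer: M ≅ ℤ^2 ⊕ ℤ/5

Derivation:
rank_ℚ(R)=1; free=3−1=2
SNF(R) diag = [5] → torsion [5]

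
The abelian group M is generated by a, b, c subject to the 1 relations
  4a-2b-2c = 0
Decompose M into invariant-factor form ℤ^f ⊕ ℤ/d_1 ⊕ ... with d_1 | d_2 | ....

rank_ℚ(R)=1; free=3−1=2
SNF(R) diag = [2] → torsion [2]

Answer: M ≅ ℤ^2 ⊕ ℤ/2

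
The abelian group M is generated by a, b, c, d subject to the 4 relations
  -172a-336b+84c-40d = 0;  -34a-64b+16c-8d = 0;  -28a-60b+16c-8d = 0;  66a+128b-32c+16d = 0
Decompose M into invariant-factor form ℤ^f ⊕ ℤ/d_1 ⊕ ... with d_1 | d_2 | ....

Answer: M ≅ ℤ/2 ⊕ ℤ/4 ⊕ ℤ/4 ⊕ ℤ/8

Derivation:
rank_ℚ(R)=4; free=4−4=0
SNF(R) diag = [2, 4, 4, 8] → torsion [2, 4, 4, 8]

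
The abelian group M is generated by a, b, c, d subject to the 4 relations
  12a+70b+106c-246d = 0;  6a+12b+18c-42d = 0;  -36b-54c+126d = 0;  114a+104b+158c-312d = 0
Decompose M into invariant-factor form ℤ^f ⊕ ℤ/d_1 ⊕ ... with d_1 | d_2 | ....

Answer: M ≅ ℤ/2 ⊕ ℤ/6 ⊕ ℤ/18 ⊕ ℤ/54

Derivation:
rank_ℚ(R)=4; free=4−4=0
SNF(R) diag = [2, 6, 18, 54] → torsion [2, 6, 18, 54]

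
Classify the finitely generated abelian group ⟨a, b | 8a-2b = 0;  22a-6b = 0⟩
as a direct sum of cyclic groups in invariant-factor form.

Answer: M ≅ ℤ/2 ⊕ ℤ/2

Derivation:
rank_ℚ(R)=2; free=2−2=0
SNF(R) diag = [2, 2] → torsion [2, 2]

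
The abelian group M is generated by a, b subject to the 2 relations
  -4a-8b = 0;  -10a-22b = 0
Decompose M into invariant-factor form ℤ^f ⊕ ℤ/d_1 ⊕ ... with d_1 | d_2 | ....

Answer: M ≅ ℤ/2 ⊕ ℤ/4

Derivation:
rank_ℚ(R)=2; free=2−2=0
SNF(R) diag = [2, 4] → torsion [2, 4]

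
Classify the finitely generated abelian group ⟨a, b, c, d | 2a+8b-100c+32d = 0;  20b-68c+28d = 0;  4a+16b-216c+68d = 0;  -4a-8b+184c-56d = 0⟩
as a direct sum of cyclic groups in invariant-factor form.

Answer: M ≅ ℤ/2 ⊕ ℤ/4 ⊕ ℤ/4 ⊕ ℤ/8

Derivation:
rank_ℚ(R)=4; free=4−4=0
SNF(R) diag = [2, 4, 4, 8] → torsion [2, 4, 4, 8]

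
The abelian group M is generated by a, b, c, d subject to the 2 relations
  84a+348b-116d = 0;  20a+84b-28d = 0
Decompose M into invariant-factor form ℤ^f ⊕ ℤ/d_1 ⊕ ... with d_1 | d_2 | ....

rank_ℚ(R)=2; free=4−2=2
SNF(R) diag = [4, 8] → torsion [4, 8]

Answer: M ≅ ℤ^2 ⊕ ℤ/4 ⊕ ℤ/8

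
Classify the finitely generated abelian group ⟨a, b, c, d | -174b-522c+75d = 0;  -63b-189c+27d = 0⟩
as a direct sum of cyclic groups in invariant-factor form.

Answer: M ≅ ℤ^2 ⊕ ℤ/3 ⊕ ℤ/9

Derivation:
rank_ℚ(R)=2; free=4−2=2
SNF(R) diag = [3, 9] → torsion [3, 9]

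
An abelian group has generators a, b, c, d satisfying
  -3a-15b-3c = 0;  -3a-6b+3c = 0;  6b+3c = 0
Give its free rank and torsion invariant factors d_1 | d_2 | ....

rank_ℚ(R)=3; free=4−3=1
SNF(R) diag = [3, 3, 3] → torsion [3, 3, 3]

Answer: M ≅ ℤ^1 ⊕ ℤ/3 ⊕ ℤ/3 ⊕ ℤ/3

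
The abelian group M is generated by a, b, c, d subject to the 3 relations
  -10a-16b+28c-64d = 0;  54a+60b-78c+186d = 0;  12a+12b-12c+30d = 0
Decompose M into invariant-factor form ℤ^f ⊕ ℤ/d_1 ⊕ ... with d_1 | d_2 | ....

rank_ℚ(R)=3; free=4−3=1
SNF(R) diag = [2, 6, 18] → torsion [2, 6, 18]

Answer: M ≅ ℤ^1 ⊕ ℤ/2 ⊕ ℤ/6 ⊕ ℤ/18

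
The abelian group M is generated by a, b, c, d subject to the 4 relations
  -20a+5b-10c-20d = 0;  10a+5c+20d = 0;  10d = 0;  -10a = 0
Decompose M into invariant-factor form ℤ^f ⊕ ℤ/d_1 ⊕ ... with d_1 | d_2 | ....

Answer: M ≅ ℤ/5 ⊕ ℤ/5 ⊕ ℤ/10 ⊕ ℤ/10

Derivation:
rank_ℚ(R)=4; free=4−4=0
SNF(R) diag = [5, 5, 10, 10] → torsion [5, 5, 10, 10]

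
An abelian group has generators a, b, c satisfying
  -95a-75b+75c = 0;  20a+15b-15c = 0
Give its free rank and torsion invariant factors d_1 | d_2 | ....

Answer: M ≅ ℤ^1 ⊕ ℤ/5 ⊕ ℤ/15

Derivation:
rank_ℚ(R)=2; free=3−2=1
SNF(R) diag = [5, 15] → torsion [5, 15]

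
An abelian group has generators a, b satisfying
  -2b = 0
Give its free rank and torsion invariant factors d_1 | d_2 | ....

rank_ℚ(R)=1; free=2−1=1
SNF(R) diag = [2] → torsion [2]

Answer: M ≅ ℤ^1 ⊕ ℤ/2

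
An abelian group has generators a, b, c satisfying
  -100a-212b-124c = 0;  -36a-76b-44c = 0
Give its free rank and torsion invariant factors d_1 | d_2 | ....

Answer: M ≅ ℤ^1 ⊕ ℤ/4 ⊕ ℤ/8

Derivation:
rank_ℚ(R)=2; free=3−2=1
SNF(R) diag = [4, 8] → torsion [4, 8]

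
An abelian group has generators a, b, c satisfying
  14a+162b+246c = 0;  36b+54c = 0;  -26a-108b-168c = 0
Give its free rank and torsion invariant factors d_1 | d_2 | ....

rank_ℚ(R)=3; free=3−3=0
SNF(R) diag = [2, 6, 18] → torsion [2, 6, 18]

Answer: M ≅ ℤ/2 ⊕ ℤ/6 ⊕ ℤ/18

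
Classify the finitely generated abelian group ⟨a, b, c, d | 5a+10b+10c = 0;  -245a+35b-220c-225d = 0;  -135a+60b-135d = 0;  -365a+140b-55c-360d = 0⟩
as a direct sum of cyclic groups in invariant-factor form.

rank_ℚ(R)=4; free=4−4=0
SNF(R) diag = [5, 15, 45, 135] → torsion [5, 15, 45, 135]

Answer: M ≅ ℤ/5 ⊕ ℤ/15 ⊕ ℤ/45 ⊕ ℤ/135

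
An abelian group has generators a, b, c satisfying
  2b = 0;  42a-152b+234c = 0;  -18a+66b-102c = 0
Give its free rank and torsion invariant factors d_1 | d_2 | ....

rank_ℚ(R)=3; free=3−3=0
SNF(R) diag = [2, 6, 12] → torsion [2, 6, 12]

Answer: M ≅ ℤ/2 ⊕ ℤ/6 ⊕ ℤ/12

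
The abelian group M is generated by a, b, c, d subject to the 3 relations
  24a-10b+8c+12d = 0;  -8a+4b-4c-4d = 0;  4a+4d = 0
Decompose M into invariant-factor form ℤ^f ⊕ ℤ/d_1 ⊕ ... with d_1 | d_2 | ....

Answer: M ≅ ℤ^1 ⊕ ℤ/2 ⊕ ℤ/4 ⊕ ℤ/4

Derivation:
rank_ℚ(R)=3; free=4−3=1
SNF(R) diag = [2, 4, 4] → torsion [2, 4, 4]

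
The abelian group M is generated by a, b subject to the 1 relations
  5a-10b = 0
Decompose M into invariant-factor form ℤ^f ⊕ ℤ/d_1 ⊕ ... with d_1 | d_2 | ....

rank_ℚ(R)=1; free=2−1=1
SNF(R) diag = [5] → torsion [5]

Answer: M ≅ ℤ^1 ⊕ ℤ/5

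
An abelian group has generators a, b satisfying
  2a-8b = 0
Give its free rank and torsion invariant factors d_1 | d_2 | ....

Answer: M ≅ ℤ^1 ⊕ ℤ/2

Derivation:
rank_ℚ(R)=1; free=2−1=1
SNF(R) diag = [2] → torsion [2]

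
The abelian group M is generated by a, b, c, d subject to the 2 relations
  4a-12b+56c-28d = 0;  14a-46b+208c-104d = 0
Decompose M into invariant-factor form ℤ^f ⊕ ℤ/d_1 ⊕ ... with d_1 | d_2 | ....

rank_ℚ(R)=2; free=4−2=2
SNF(R) diag = [2, 4] → torsion [2, 4]

Answer: M ≅ ℤ^2 ⊕ ℤ/2 ⊕ ℤ/4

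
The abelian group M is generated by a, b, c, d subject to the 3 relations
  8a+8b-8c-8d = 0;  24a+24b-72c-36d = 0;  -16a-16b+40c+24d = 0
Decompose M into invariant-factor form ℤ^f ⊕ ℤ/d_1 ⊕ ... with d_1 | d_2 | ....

rank_ℚ(R)=3; free=4−3=1
SNF(R) diag = [4, 8, 24] → torsion [4, 8, 24]

Answer: M ≅ ℤ^1 ⊕ ℤ/4 ⊕ ℤ/8 ⊕ ℤ/24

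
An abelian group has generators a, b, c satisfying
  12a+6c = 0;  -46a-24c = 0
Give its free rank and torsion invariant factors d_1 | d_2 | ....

Answer: M ≅ ℤ^1 ⊕ ℤ/2 ⊕ ℤ/6

Derivation:
rank_ℚ(R)=2; free=3−2=1
SNF(R) diag = [2, 6] → torsion [2, 6]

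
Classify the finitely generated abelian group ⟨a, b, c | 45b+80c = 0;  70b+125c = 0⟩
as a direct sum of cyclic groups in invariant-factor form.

Answer: M ≅ ℤ^1 ⊕ ℤ/5 ⊕ ℤ/5

Derivation:
rank_ℚ(R)=2; free=3−2=1
SNF(R) diag = [5, 5] → torsion [5, 5]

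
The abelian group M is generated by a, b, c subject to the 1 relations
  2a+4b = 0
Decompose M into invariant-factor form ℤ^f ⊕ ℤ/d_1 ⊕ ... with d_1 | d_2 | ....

Answer: M ≅ ℤ^2 ⊕ ℤ/2

Derivation:
rank_ℚ(R)=1; free=3−1=2
SNF(R) diag = [2] → torsion [2]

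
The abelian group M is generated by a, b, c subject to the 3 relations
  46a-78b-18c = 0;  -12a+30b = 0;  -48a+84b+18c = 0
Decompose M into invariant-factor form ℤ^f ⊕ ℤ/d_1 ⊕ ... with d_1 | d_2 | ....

Answer: M ≅ ℤ/2 ⊕ ℤ/6 ⊕ ℤ/18

Derivation:
rank_ℚ(R)=3; free=3−3=0
SNF(R) diag = [2, 6, 18] → torsion [2, 6, 18]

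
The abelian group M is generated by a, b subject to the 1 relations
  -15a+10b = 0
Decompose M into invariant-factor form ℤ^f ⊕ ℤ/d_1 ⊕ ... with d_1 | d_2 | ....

Answer: M ≅ ℤ^1 ⊕ ℤ/5

Derivation:
rank_ℚ(R)=1; free=2−1=1
SNF(R) diag = [5] → torsion [5]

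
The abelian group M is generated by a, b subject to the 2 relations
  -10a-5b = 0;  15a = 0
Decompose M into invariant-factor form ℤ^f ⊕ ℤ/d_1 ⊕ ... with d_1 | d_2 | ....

Answer: M ≅ ℤ/5 ⊕ ℤ/15

Derivation:
rank_ℚ(R)=2; free=2−2=0
SNF(R) diag = [5, 15] → torsion [5, 15]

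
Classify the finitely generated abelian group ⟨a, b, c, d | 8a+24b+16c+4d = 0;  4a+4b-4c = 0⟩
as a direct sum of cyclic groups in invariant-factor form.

rank_ℚ(R)=2; free=4−2=2
SNF(R) diag = [4, 4] → torsion [4, 4]

Answer: M ≅ ℤ^2 ⊕ ℤ/4 ⊕ ℤ/4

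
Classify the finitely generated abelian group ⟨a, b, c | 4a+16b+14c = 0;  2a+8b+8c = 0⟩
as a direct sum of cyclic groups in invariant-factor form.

Answer: M ≅ ℤ^1 ⊕ ℤ/2 ⊕ ℤ/2

Derivation:
rank_ℚ(R)=2; free=3−2=1
SNF(R) diag = [2, 2] → torsion [2, 2]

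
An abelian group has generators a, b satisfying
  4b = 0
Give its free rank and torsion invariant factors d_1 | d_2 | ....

rank_ℚ(R)=1; free=2−1=1
SNF(R) diag = [4] → torsion [4]

Answer: M ≅ ℤ^1 ⊕ ℤ/4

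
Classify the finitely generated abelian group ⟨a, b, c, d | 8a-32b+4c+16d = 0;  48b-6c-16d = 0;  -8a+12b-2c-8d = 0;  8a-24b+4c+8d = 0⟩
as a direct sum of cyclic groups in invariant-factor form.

rank_ℚ(R)=4; free=4−4=0
SNF(R) diag = [2, 4, 8, 8] → torsion [2, 4, 8, 8]

Answer: M ≅ ℤ/2 ⊕ ℤ/4 ⊕ ℤ/8 ⊕ ℤ/8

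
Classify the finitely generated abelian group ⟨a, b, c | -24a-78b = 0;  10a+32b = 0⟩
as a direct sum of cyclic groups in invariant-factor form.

rank_ℚ(R)=2; free=3−2=1
SNF(R) diag = [2, 6] → torsion [2, 6]

Answer: M ≅ ℤ^1 ⊕ ℤ/2 ⊕ ℤ/6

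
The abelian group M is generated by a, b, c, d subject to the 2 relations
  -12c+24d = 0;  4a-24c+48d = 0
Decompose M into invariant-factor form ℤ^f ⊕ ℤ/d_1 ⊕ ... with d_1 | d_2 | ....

rank_ℚ(R)=2; free=4−2=2
SNF(R) diag = [4, 12] → torsion [4, 12]

Answer: M ≅ ℤ^2 ⊕ ℤ/4 ⊕ ℤ/12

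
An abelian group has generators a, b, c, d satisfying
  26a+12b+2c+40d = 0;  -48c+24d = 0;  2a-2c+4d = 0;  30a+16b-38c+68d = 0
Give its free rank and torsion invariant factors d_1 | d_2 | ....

Answer: M ≅ ℤ/2 ⊕ ℤ/4 ⊕ ℤ/8 ⊕ ℤ/24

Derivation:
rank_ℚ(R)=4; free=4−4=0
SNF(R) diag = [2, 4, 8, 24] → torsion [2, 4, 8, 24]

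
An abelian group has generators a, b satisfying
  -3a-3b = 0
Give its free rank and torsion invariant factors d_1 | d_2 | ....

Answer: M ≅ ℤ^1 ⊕ ℤ/3

Derivation:
rank_ℚ(R)=1; free=2−1=1
SNF(R) diag = [3] → torsion [3]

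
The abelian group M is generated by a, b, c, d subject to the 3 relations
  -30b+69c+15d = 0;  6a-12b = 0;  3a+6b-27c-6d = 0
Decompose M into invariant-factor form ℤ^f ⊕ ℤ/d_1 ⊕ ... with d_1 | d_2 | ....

rank_ℚ(R)=3; free=4−3=1
SNF(R) diag = [3, 3, 6] → torsion [3, 3, 6]

Answer: M ≅ ℤ^1 ⊕ ℤ/3 ⊕ ℤ/3 ⊕ ℤ/6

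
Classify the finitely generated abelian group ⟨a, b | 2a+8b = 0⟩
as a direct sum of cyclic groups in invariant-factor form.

Answer: M ≅ ℤ^1 ⊕ ℤ/2

Derivation:
rank_ℚ(R)=1; free=2−1=1
SNF(R) diag = [2] → torsion [2]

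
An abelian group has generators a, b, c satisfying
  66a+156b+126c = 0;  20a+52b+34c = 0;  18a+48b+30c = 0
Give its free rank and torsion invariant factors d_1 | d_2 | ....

Answer: M ≅ ℤ/2 ⊕ ℤ/6 ⊕ ℤ/12

Derivation:
rank_ℚ(R)=3; free=3−3=0
SNF(R) diag = [2, 6, 12] → torsion [2, 6, 12]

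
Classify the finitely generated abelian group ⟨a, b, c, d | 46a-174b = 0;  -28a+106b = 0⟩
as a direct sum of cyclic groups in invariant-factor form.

Answer: M ≅ ℤ^2 ⊕ ℤ/2 ⊕ ℤ/2

Derivation:
rank_ℚ(R)=2; free=4−2=2
SNF(R) diag = [2, 2] → torsion [2, 2]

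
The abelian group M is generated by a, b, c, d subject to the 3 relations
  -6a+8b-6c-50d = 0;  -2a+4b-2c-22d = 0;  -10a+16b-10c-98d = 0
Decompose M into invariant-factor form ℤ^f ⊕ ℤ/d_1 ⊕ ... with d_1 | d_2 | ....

rank_ℚ(R)=3; free=4−3=1
SNF(R) diag = [2, 4, 4] → torsion [2, 4, 4]

Answer: M ≅ ℤ^1 ⊕ ℤ/2 ⊕ ℤ/4 ⊕ ℤ/4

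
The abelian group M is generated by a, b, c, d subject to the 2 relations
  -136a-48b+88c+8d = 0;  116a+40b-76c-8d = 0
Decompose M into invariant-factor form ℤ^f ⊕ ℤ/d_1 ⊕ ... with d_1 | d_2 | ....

rank_ℚ(R)=2; free=4−2=2
SNF(R) diag = [4, 8] → torsion [4, 8]

Answer: M ≅ ℤ^2 ⊕ ℤ/4 ⊕ ℤ/8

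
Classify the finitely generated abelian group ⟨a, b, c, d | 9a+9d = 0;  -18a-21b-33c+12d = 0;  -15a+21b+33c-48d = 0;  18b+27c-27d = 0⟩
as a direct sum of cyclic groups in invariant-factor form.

rank_ℚ(R)=4; free=4−4=0
SNF(R) diag = [3, 3, 9, 9] → torsion [3, 3, 9, 9]

Answer: M ≅ ℤ/3 ⊕ ℤ/3 ⊕ ℤ/9 ⊕ ℤ/9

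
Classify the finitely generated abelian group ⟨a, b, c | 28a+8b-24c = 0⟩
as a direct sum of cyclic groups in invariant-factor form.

Answer: M ≅ ℤ^2 ⊕ ℤ/4

Derivation:
rank_ℚ(R)=1; free=3−1=2
SNF(R) diag = [4] → torsion [4]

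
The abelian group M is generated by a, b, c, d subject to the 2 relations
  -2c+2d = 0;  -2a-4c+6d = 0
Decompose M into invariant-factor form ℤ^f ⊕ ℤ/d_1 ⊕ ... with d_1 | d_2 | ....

Answer: M ≅ ℤ^2 ⊕ ℤ/2 ⊕ ℤ/2

Derivation:
rank_ℚ(R)=2; free=4−2=2
SNF(R) diag = [2, 2] → torsion [2, 2]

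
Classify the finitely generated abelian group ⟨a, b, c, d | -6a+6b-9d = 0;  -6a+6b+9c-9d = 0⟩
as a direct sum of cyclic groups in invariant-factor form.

rank_ℚ(R)=2; free=4−2=2
SNF(R) diag = [3, 9] → torsion [3, 9]

Answer: M ≅ ℤ^2 ⊕ ℤ/3 ⊕ ℤ/9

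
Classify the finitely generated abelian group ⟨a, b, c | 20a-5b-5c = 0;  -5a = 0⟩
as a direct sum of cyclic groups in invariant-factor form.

rank_ℚ(R)=2; free=3−2=1
SNF(R) diag = [5, 5] → torsion [5, 5]

Answer: M ≅ ℤ^1 ⊕ ℤ/5 ⊕ ℤ/5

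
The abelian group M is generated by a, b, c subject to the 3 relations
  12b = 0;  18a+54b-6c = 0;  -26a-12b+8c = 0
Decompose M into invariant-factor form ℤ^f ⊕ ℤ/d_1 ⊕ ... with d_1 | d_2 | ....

Answer: M ≅ ℤ/2 ⊕ ℤ/6 ⊕ ℤ/12

Derivation:
rank_ℚ(R)=3; free=3−3=0
SNF(R) diag = [2, 6, 12] → torsion [2, 6, 12]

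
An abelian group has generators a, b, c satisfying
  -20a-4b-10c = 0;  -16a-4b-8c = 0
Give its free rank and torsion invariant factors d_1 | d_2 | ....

rank_ℚ(R)=2; free=3−2=1
SNF(R) diag = [2, 4] → torsion [2, 4]

Answer: M ≅ ℤ^1 ⊕ ℤ/2 ⊕ ℤ/4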